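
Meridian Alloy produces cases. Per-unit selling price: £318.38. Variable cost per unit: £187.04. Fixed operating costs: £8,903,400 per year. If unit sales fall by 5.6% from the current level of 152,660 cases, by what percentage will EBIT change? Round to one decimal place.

-10.1%

At 152,660 units, contribution = 152,660 × £131.34 = £20,050,364.40.
EBIT = £20,050,364.40 − £8,903,400 = £11,146,964.40.
DOL = contribution ÷ EBIT = £20,050,364.40 ÷ £11,146,964.40 = 1.7987.
So EBIT moves 1.7987 × (-5.6%) = -10.1%.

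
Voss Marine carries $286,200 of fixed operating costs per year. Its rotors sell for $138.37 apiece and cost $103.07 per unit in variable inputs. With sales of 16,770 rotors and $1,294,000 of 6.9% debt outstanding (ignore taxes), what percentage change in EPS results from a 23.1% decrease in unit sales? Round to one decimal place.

At 16,770 units, contribution = 16,770 × $35.30 = $591,981.00.
EBIT = $591,981.00 − $286,200 = $305,781.00.
Interest = $89,286.00, so EBIT − I = $216,495.00.
DCL = total CM / (EBIT − I) = $591,981.00 / $216,495.00 = 2.7344.
EPS therefore changes by 2.7344 × (-23.1%) = -63.2%.

-63.2%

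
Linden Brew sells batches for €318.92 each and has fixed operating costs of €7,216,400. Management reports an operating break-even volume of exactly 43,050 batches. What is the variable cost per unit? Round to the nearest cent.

Contribution per unit must be FC / Q = €7,216,400 / 43,050 = €167.6283.
Variable cost per unit = €318.92 − €167.6283 = €151.29.

€151.29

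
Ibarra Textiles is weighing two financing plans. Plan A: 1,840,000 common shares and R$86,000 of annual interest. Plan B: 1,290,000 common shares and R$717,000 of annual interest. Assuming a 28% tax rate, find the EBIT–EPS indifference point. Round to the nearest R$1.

At indifference, (EBIT − 86,000)(1 − t)/1,840,000 = (EBIT − 717,000)(1 − t)/1,290,000.
Cancelling (1 − t) and cross-multiplying: 1,290,000·(EBIT − 86,000) = 1,840,000·(EBIT − 717,000).
EBIT × (1,840,000 − 1,290,000) = 717,000 × 1,840,000 − 86,000 × 1,290,000 = 1,208,340,000,000, so EBIT = 1,208,340,000,000 ÷ 550,000 = 2,196,981.82.

R$2,196,982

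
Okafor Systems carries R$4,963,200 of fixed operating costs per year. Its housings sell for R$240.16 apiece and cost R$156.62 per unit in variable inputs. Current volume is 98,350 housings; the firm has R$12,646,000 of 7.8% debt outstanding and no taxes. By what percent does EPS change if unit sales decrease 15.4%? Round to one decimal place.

-55.8%

Contribution at this volume is 98,350 × R$83.54 = R$8,216,159.00.
EBIT = R$8,216,159.00 − R$4,963,200 = R$3,252,959.00.
After interest of R$986,388.00, pre-tax earnings = R$2,266,571.00.
DCL = total CM / (EBIT − I) = R$8,216,159.00 / R$2,266,571.00 = 3.6249.
%ΔEPS = DCL × %ΔSales = 3.6249 × -15.4% = -55.8%.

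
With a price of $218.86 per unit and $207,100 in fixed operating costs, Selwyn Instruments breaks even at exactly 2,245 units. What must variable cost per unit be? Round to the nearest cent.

$126.61

At break-even, FC = Q × (P − VC), so P − VC = $207,100 ÷ 2,245 = $92.2494.
Variable cost per unit = $218.86 − $92.2494 = $126.61.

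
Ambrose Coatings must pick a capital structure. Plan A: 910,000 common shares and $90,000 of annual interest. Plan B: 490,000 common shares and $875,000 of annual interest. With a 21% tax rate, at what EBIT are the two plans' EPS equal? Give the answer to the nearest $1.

Set EPS_A = EPS_B: (EBIT − $90,000)(1 − 0.21) ÷ 910,000 = (EBIT − $875,000)(1 − 0.21) ÷ 490,000.
The (1 − t) factor cancels: (EBIT − 90,000) × 490,000 = (EBIT − 875,000) × 910,000.
EBIT × (910,000 − 490,000) = 875,000 × 910,000 − 90,000 × 490,000 = 752,150,000,000, so EBIT = 752,150,000,000 ÷ 420,000 = 1,790,833.33.

$1,790,833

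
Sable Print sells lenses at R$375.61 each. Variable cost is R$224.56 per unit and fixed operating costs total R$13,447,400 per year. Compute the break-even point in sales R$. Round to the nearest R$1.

R$33,439,112

CM per unit = R$375.61 − R$224.56 = R$151.05; CM ratio = R$151.05 / R$375.61 = 0.4021.
Break-even revenue = fixed costs × price ÷ CM = R$13,447,400 × R$375.61 ÷ R$151.05 = R$33,439,112.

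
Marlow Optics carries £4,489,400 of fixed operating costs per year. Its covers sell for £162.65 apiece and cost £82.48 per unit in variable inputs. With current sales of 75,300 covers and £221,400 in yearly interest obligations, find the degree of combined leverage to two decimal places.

4.55

At 75,300 units, contribution = 75,300 × £80.17 = £6,036,801.00.
EBIT = £6,036,801.00 − £4,489,400 = £1,547,401.00. Interest = £221,400.00.
DOL = £6,036,801.00 ÷ £1,547,401.00 = 3.9013; DFL = £1,547,401.00 ÷ £1,326,001.00 = 1.1670.
DCL = DOL × DFL = 3.9013 × 1.1670 = 4.5528.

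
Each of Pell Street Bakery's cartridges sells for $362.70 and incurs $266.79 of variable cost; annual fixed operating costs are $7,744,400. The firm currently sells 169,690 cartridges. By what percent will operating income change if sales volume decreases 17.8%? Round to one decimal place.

At 169,690 units, contribution = 169,690 × $95.91 = $16,274,967.90.
EBIT = $16,274,967.90 − $7,744,400 = $8,530,567.90.
Degree of operating leverage = $16,274,967.90 / $8,530,567.90 = 1.9078.
So EBIT moves 1.9078 × (-17.8%) = -34.0%.

-34.0%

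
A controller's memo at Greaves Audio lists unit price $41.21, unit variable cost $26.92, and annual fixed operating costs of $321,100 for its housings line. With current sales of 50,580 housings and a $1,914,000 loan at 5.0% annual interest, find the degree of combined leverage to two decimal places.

At 50,580 units, contribution = 50,580 × $14.29 = $722,788.20.
Operating income = contribution − fixed costs = $722,788.20 − $321,100 = $401,688.20. Interest = $95,700.00, so EBIT − I = $305,988.20.
DCL = contribution ÷ (EBIT − I) = $722,788.20 ÷ $305,988.20 = 2.3621.

2.36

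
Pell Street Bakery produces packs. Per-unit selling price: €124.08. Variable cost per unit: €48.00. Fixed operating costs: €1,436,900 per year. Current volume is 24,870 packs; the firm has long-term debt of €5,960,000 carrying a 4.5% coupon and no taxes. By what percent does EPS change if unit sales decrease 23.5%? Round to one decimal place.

Total contribution margin = 24,870 × €76.08 = €1,892,109.60.
Subtracting fixed costs: EBIT = €1,892,109.60 − €1,436,900 = €455,209.60.
Interest = €268,200.00, so EBIT − I = €187,009.60.
DCL = total CM / (EBIT − I) = €1,892,109.60 / €187,009.60 = 10.1177.
EPS therefore changes by 10.1177 × (-23.5%) = -237.8%.

-237.8%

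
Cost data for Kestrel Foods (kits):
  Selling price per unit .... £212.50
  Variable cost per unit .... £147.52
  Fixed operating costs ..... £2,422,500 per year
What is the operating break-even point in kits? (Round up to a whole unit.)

Each unit contributes £212.50 − £147.52 = £64.98.
Break-even Q = £2,422,500 / £64.98 = 37,280.70 → 37,281 kits.

37,281 kits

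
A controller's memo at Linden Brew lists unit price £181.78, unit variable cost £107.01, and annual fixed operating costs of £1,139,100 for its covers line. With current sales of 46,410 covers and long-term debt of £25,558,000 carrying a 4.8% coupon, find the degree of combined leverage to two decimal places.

Contribution at this volume is 46,410 × £74.77 = £3,470,075.70.
Subtracting fixed costs: EBIT = £3,470,075.70 − £1,139,100 = £2,330,975.70. Interest = £1,226,784.00, so EBIT − I = £1,104,191.70.
Degree of total leverage = total CM / (EBIT − interest) = £3,470,075.70 / £1,104,191.70 = 3.1426.

3.14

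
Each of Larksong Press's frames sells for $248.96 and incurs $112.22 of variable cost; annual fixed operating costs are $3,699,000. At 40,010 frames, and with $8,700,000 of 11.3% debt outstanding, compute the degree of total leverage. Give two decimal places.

At 40,010 units, contribution = 40,010 × $136.74 = $5,470,967.40.
Operating income = contribution − fixed costs = $5,470,967.40 − $3,699,000 = $1,771,967.40. Interest = $983,100.00.
DOL = $5,470,967.40 ÷ $1,771,967.40 = 3.0875; DFL = $1,771,967.40 ÷ $788,867.40 = 2.2462.
DCL = DOL × DFL = 3.0875 × 2.2462 = 6.9351.

6.94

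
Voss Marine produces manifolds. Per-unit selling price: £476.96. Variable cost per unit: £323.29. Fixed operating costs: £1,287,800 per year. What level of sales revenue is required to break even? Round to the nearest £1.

Contribution margin per unit = £476.96 − £323.29 = £153.67, a CM ratio of £153.67 ÷ £476.96 = 0.3222.
Break-even sales = FC ÷ CM ratio = £1,287,800 × £476.96 / £153.67 = £3,997,066.

£3,997,066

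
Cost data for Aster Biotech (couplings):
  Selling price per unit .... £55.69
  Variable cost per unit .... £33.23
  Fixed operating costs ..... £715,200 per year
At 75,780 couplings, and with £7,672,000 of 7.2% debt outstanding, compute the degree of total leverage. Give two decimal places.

Contribution at this volume is 75,780 × £22.46 = £1,702,018.80.
Subtracting fixed costs: EBIT = £1,702,018.80 − £715,200 = £986,818.80. Interest = £552,384.00.
DOL = £1,702,018.80 ÷ £986,818.80 = 1.7248; DFL = £986,818.80 ÷ £434,434.80 = 2.2715.
DCL = DOL × DFL = 1.7248 × 2.2715 = 3.9179.

3.92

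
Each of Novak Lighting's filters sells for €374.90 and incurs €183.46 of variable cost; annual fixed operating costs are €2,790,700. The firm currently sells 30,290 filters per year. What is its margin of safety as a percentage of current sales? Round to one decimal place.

51.9%

Unit CM = price − variable cost = €374.90 − €183.46 = €191.44. Break-even units = €2,790,700 ÷ €191.44 = 14,577.41; break-even revenue = 14,577.41 × €374.90 = €5,465,072.24.
Current sales = 30,290 × €374.90 = €11,355,721.00.
Margin of safety = (€11,355,721.00 − €5,465,072.24) ÷ €11,355,721.00 = 51.9%.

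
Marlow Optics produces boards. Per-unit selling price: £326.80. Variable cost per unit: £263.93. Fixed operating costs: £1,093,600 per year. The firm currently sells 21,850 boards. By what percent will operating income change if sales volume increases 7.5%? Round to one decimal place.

+36.8%

Total contribution margin = 21,850 × £62.87 = £1,373,709.50.
EBIT = £1,373,709.50 − £1,093,600 = £280,109.50.
DOL = contribution ÷ EBIT = £1,373,709.50 ÷ £280,109.50 = 4.9042.
So EBIT moves 4.9042 × (+7.5%) = +36.8%.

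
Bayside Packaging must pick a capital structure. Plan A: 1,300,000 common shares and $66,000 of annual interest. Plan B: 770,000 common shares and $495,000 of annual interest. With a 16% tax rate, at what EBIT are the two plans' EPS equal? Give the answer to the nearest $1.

$1,118,264

At indifference, (EBIT − 66,000)(1 − t)/1,300,000 = (EBIT − 495,000)(1 − t)/770,000.
The (1 − t) factor cancels: (EBIT − 66,000) × 770,000 = (EBIT − 495,000) × 1,300,000.
EBIT × (1,300,000 − 770,000) = 495,000 × 1,300,000 − 66,000 × 770,000 = 592,680,000,000, so EBIT = 592,680,000,000 ÷ 530,000 = 1,118,264.15.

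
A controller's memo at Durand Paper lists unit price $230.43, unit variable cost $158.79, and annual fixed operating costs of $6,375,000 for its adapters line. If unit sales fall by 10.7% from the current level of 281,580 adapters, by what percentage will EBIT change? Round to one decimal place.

-15.6%

At 281,580 units, contribution = 281,580 × $71.64 = $20,172,391.20.
Subtracting fixed costs: EBIT = $20,172,391.20 − $6,375,000 = $13,797,391.20.
Degree of operating leverage = $20,172,391.20 / $13,797,391.20 = 1.4620.
So EBIT moves 1.4620 × (-10.7%) = -15.6%.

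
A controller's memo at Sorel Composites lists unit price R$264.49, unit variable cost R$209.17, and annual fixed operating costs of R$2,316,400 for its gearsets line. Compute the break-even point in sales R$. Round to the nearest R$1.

R$11,074,921

Contribution margin per unit = R$264.49 − R$209.17 = R$55.32, a CM ratio of R$55.32 ÷ R$264.49 = 0.2092.
Break-even revenue = fixed costs × price ÷ CM = R$2,316,400 × R$264.49 ÷ R$55.32 = R$11,074,921.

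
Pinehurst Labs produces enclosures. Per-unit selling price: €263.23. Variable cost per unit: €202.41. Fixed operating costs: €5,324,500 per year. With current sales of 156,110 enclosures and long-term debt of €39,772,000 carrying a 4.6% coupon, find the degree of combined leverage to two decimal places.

At 156,110 units, contribution = 156,110 × €60.82 = €9,494,610.20.
Operating income = contribution − fixed costs = €9,494,610.20 − €5,324,500 = €4,170,110.20. Interest = €1,829,512.00, so EBIT − I = €2,340,598.20.
DCL = contribution ÷ (EBIT − I) = €9,494,610.20 ÷ €2,340,598.20 = 4.0565.

4.06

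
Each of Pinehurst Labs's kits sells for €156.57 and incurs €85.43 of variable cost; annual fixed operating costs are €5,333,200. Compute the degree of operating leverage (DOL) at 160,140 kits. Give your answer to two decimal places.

At 160,140 units, contribution = 160,140 × €71.14 = €11,392,359.60.
Subtracting fixed costs: EBIT = €11,392,359.60 − €5,333,200 = €6,059,159.60.
Degree of operating leverage = €11,392,359.60 / €6,059,159.60 = 1.8802.

1.88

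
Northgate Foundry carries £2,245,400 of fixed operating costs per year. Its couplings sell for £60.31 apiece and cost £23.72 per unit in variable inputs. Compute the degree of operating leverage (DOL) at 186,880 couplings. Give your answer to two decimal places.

Total contribution margin = 186,880 × £36.59 = £6,837,939.20.
EBIT = £6,837,939.20 − £2,245,400 = £4,592,539.20.
DOL = contribution ÷ EBIT = £6,837,939.20 ÷ £4,592,539.20 = 1.4889.

1.49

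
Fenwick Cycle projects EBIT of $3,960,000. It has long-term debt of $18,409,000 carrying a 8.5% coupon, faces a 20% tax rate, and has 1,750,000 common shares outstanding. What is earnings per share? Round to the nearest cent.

Pre-tax income = $3,960,000 − $1,564,765.00 = $2,395,235.00.
Net income = $2,395,235.00 × (1 − 0.20) = $1,916,188.00.
Per share: $1,916,188.00 / 1,750,000 shares = $1.09.

$1.09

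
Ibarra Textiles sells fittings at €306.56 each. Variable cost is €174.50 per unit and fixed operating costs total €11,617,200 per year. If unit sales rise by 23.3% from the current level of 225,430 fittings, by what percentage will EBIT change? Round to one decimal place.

Total contribution margin = 225,430 × €132.06 = €29,770,285.80.
Operating income = contribution − fixed costs = €29,770,285.80 − €11,617,200 = €18,153,085.80.
Degree of operating leverage = €29,770,285.80 / €18,153,085.80 = 1.6400.
%ΔEBIT = DOL × %ΔSales = 1.6400 × +23.3% = +38.2%.

+38.2%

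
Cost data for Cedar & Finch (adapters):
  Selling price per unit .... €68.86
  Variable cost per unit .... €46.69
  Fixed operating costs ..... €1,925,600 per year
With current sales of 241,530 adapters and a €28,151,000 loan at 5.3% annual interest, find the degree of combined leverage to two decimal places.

At 241,530 units, contribution = 241,530 × €22.17 = €5,354,720.10.
Subtracting fixed costs: EBIT = €5,354,720.10 − €1,925,600 = €3,429,120.10. Interest = €1,492,003.00, so EBIT − I = €1,937,117.10.
DCL = contribution ÷ (EBIT − I) = €5,354,720.10 ÷ €1,937,117.10 = 2.7643.

2.76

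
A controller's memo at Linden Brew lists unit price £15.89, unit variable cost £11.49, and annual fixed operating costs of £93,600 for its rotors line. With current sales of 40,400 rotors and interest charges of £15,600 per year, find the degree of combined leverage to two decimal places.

Total contribution margin = 40,400 × £4.40 = £177,760.00.
EBIT = £177,760.00 − £93,600 = £84,160.00. Interest = £15,600.00.
DOL = £177,760.00 ÷ £84,160.00 = 2.1122; DFL = £84,160.00 ÷ £68,560.00 = 1.2275.
Combined leverage = 2.1122 × 1.2275 = 2.5927.

2.59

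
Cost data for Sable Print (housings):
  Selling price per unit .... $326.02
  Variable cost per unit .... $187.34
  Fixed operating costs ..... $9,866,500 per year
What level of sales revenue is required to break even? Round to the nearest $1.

$23,194,955

Contribution margin per unit = $326.02 − $187.34 = $138.68, a CM ratio of $138.68 ÷ $326.02 = 0.4254.
Break-even sales = FC ÷ CM ratio = $9,866,500 × $326.02 / $138.68 = $23,194,955.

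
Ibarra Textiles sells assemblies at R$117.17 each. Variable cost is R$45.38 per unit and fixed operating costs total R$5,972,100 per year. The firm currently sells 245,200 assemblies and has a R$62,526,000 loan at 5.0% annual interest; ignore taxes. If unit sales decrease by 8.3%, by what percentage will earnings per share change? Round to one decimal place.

-17.2%

Contribution at this volume is 245,200 × R$71.79 = R$17,602,908.00.
Subtracting fixed costs: EBIT = R$17,602,908.00 − R$5,972,100 = R$11,630,808.00.
After interest of R$3,126,300.00, pre-tax earnings = R$8,504,508.00.
DCL = total CM / (EBIT − I) = R$17,602,908.00 / R$8,504,508.00 = 2.0698.
%ΔEPS = DCL × %ΔSales = 2.0698 × -8.3% = -17.2%.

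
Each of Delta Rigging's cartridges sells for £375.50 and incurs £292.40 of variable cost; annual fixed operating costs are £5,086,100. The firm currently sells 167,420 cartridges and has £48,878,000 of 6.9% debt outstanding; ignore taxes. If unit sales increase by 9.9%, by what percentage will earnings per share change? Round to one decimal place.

Total contribution margin = 167,420 × £83.10 = £13,912,602.00.
Operating income = contribution − fixed costs = £13,912,602.00 − £5,086,100 = £8,826,502.00.
After interest of £3,372,582.00, pre-tax earnings = £5,453,920.00.
DCL = total CM / (EBIT − I) = £13,912,602.00 / £5,453,920.00 = 2.5509.
%ΔEPS = DCL × %ΔSales = 2.5509 × +9.9% = +25.3%.

+25.3%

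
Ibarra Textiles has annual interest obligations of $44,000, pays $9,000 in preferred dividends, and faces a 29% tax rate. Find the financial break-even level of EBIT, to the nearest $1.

$56,676

Grossing the preferred dividend up to pre-tax terms: $9,000 / (1 − 0.29) = $12,676.06.
Financial break-even EBIT = interest + D_p ÷ (1 − t) = $44,000 + $12,676.06 = $56,676.06.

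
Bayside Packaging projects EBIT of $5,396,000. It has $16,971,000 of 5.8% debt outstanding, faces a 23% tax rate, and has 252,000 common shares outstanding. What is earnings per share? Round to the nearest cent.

Interest = $984,318.00, so EBT = $5,396,000 − $984,318.00 = $4,411,682.00.
After tax at 23%: net income = $4,411,682.00 × 0.77 = $3,396,995.14.
EPS = $3,396,995.14 ÷ 252,000 = $13.48.

$13.48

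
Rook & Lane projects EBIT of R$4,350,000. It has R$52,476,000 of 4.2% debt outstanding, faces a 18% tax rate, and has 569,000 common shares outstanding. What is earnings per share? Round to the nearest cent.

R$3.09

Pre-tax income = R$4,350,000 − R$2,203,992.00 = R$2,146,008.00.
Net income = R$2,146,008.00 × (1 − 0.18) = R$1,759,726.56.
Per share: R$1,759,726.56 / 569,000 shares = R$3.09.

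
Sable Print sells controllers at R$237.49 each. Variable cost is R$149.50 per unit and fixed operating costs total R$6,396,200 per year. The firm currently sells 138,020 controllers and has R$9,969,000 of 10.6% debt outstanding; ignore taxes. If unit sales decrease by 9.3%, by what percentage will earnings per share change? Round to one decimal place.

-24.1%

Total contribution margin = 138,020 × R$87.99 = R$12,144,379.80.
EBIT = R$12,144,379.80 − R$6,396,200 = R$5,748,179.80.
After interest of R$1,056,714.00, pre-tax earnings = R$4,691,465.80.
DCL = total CM / (EBIT − I) = R$12,144,379.80 / R$4,691,465.80 = 2.5886.
%ΔEPS = DCL × %ΔSales = 2.5886 × -9.3% = -24.1%.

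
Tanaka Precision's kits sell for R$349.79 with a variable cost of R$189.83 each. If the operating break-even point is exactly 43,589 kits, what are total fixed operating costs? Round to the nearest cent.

R$6,972,496.44

Contribution margin per unit = R$349.79 − R$189.83 = R$159.96.
Since BE = FC / CM, FC = 43,589 × R$159.96 = R$6,972,496.44.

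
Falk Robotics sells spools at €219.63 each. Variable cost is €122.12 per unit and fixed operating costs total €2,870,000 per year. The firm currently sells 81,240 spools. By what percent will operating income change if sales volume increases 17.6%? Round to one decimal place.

Contribution at this volume is 81,240 × €97.51 = €7,921,712.40.
Subtracting fixed costs: EBIT = €7,921,712.40 − €2,870,000 = €5,051,712.40.
So DOL = total CM / EBIT = €7,921,712.40 / €5,051,712.40 = 1.5681.
So EBIT moves 1.5681 × (+17.6%) = +27.6%.

+27.6%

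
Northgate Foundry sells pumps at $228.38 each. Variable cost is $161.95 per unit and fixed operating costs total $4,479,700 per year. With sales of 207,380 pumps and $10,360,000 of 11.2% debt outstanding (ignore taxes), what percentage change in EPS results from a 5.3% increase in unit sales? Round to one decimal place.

+9.0%

Total contribution margin = 207,380 × $66.43 = $13,776,253.40.
EBIT = $13,776,253.40 − $4,479,700 = $9,296,553.40.
After interest of $1,160,320.00, pre-tax earnings = $8,136,233.40.
DCL = total CM / (EBIT − I) = $13,776,253.40 / $8,136,233.40 = 1.6932.
%ΔEPS = DCL × %ΔSales = 1.6932 × +5.3% = +9.0%.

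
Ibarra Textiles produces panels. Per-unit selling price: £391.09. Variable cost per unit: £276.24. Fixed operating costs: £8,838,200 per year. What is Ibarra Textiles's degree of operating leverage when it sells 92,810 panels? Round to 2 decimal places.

Total contribution margin = 92,810 × £114.85 = £10,659,228.50.
Operating income = contribution − fixed costs = £10,659,228.50 − £8,838,200 = £1,821,028.50.
Degree of operating leverage = £10,659,228.50 / £1,821,028.50 = 5.8534.

5.85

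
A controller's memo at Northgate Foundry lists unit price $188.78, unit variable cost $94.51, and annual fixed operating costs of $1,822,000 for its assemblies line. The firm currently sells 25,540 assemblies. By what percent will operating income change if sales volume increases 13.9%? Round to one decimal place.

+57.1%

At 25,540 units, contribution = 25,540 × $94.27 = $2,407,655.80.
Operating income = contribution − fixed costs = $2,407,655.80 − $1,822,000 = $585,655.80.
DOL = contribution ÷ EBIT = $2,407,655.80 ÷ $585,655.80 = 4.1110.
%ΔEBIT = DOL × %ΔSales = 4.1110 × +13.9% = +57.1%.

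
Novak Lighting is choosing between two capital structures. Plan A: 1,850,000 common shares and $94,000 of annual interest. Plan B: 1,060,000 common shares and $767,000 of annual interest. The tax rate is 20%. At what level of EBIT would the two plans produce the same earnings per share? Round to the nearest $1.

$1,670,013

At indifference, (EBIT − 94,000)(1 − t)/1,850,000 = (EBIT − 767,000)(1 − t)/1,060,000.
Cancelling (1 − t) and cross-multiplying: 1,060,000·(EBIT − 94,000) = 1,850,000·(EBIT − 767,000).
EBIT × (1,850,000 − 1,060,000) = 767,000 × 1,850,000 − 94,000 × 1,060,000 = 1,319,310,000,000, so EBIT = 1,319,310,000,000 ÷ 790,000 = 1,670,012.66.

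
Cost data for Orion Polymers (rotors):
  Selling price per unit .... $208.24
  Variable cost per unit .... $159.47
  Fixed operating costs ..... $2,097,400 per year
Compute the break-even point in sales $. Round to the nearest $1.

Contribution margin per unit = $208.24 − $159.47 = $48.77, a CM ratio of $48.77 ÷ $208.24 = 0.2342.
Break-even sales = FC ÷ CM ratio = $2,097,400 × $208.24 / $48.77 = $8,955,558.

$8,955,558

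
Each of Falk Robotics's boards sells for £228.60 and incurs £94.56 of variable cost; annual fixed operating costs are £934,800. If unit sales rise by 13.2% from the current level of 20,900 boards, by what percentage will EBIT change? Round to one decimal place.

Contribution at this volume is 20,900 × £134.04 = £2,801,436.00.
EBIT = £2,801,436.00 − £934,800 = £1,866,636.00.
So DOL = total CM / EBIT = £2,801,436.00 / £1,866,636.00 = 1.5008.
So EBIT moves 1.5008 × (+13.2%) = +19.8%.

+19.8%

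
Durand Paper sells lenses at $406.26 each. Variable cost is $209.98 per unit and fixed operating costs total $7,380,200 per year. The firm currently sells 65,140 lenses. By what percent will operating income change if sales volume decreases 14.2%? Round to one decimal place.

-33.6%

Contribution at this volume is 65,140 × $196.28 = $12,785,679.20.
EBIT = $12,785,679.20 − $7,380,200 = $5,405,479.20.
DOL = contribution ÷ EBIT = $12,785,679.20 ÷ $5,405,479.20 = 2.3653.
%ΔEBIT = DOL × %ΔSales = 2.3653 × -14.2% = -33.6%.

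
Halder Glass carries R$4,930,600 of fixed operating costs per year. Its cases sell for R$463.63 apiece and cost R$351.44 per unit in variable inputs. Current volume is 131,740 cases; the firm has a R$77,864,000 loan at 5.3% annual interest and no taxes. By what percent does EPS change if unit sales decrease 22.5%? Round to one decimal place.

Total contribution margin = 131,740 × R$112.19 = R$14,779,910.60.
Operating income = contribution − fixed costs = R$14,779,910.60 − R$4,930,600 = R$9,849,310.60.
After interest of R$4,126,792.00, pre-tax earnings = R$5,722,518.60.
DCL = total CM / (EBIT − I) = R$14,779,910.60 / R$5,722,518.60 = 2.5828.
%ΔEPS = DCL × %ΔSales = 2.5828 × -22.5% = -58.1%.

-58.1%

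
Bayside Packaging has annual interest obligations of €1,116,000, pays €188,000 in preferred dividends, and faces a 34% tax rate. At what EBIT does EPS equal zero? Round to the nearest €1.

Preferred dividends are paid after tax, so their pre-tax equivalent is €188,000 ÷ (1 − 0.34) = €284,848.48.
EPS = 0 when EBIT covers interest plus the pre-tax preferred burden: €1,116,000 + €284,848.48 = €1,400,848.48.

€1,400,848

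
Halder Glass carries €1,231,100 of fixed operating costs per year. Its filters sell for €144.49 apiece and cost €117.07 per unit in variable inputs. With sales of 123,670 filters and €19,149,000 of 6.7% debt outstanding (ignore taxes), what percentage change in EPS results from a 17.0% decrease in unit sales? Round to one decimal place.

-65.7%

Contribution at this volume is 123,670 × €27.42 = €3,391,031.40.
Subtracting fixed costs: EBIT = €3,391,031.40 − €1,231,100 = €2,159,931.40.
After interest of €1,282,983.00, pre-tax earnings = €876,948.40.
DCL = total CM / (EBIT − I) = €3,391,031.40 / €876,948.40 = 3.8669.
%ΔEPS = DCL × %ΔSales = 3.8669 × -17.0% = -65.7%.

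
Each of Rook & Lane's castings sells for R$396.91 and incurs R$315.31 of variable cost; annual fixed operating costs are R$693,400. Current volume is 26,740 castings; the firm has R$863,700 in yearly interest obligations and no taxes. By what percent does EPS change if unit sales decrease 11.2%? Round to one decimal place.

-39.1%

Contribution at this volume is 26,740 × R$81.60 = R$2,181,984.00.
Subtracting fixed costs: EBIT = R$2,181,984.00 − R$693,400 = R$1,488,584.00.
Interest = R$863,700.00, so EBIT − I = R$624,884.00.
DCL = total CM / (EBIT − I) = R$2,181,984.00 / R$624,884.00 = 3.4918.
%ΔEPS = DCL × %ΔSales = 3.4918 × -11.2% = -39.1%.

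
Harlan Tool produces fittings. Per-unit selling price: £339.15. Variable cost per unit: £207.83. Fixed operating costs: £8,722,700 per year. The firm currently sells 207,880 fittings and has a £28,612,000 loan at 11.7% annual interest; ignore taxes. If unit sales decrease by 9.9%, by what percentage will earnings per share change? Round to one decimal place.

-17.7%

Contribution at this volume is 207,880 × £131.32 = £27,298,801.60.
EBIT = £27,298,801.60 − £8,722,700 = £18,576,101.60.
Interest = £3,347,604.00, so EBIT − I = £15,228,497.60.
DCL = total CM / (EBIT − I) = £27,298,801.60 / £15,228,497.60 = 1.7926.
%ΔEPS = DCL × %ΔSales = 1.7926 × -9.9% = -17.7%.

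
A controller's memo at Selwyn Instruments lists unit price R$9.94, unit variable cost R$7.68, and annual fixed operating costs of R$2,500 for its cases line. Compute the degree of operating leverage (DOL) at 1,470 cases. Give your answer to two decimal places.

Contribution at this volume is 1,470 × R$2.26 = R$3,322.20.
Operating income = contribution − fixed costs = R$3,322.20 − R$2,500 = R$822.20.
DOL = contribution ÷ EBIT = R$3,322.20 ÷ R$822.20 = 4.0406.

4.04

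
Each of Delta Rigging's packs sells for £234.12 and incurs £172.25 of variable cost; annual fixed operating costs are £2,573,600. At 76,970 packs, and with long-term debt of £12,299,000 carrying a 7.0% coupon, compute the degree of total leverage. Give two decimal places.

3.59

Total contribution margin = 76,970 × £61.87 = £4,762,133.90.
EBIT = £4,762,133.90 − £2,573,600 = £2,188,533.90. Interest = £860,930.00.
DOL = £4,762,133.90 ÷ £2,188,533.90 = 2.1759; DFL = £2,188,533.90 ÷ £1,327,603.90 = 1.6485.
Combined leverage = 2.1759 × 1.6485 = 3.5870.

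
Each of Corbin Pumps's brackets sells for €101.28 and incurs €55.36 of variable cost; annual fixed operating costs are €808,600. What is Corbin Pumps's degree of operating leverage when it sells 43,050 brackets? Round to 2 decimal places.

1.69

At 43,050 units, contribution = 43,050 × €45.92 = €1,976,856.00.
EBIT = €1,976,856.00 − €808,600 = €1,168,256.00.
DOL = contribution ÷ EBIT = €1,976,856.00 ÷ €1,168,256.00 = 1.6921.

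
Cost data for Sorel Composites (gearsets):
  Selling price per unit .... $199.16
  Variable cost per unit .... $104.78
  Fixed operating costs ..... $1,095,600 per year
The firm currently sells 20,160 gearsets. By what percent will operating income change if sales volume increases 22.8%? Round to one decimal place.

+53.7%

Contribution at this volume is 20,160 × $94.38 = $1,902,700.80.
EBIT = $1,902,700.80 − $1,095,600 = $807,100.80.
DOL = contribution ÷ EBIT = $1,902,700.80 ÷ $807,100.80 = 2.3575.
Operating income changes by 2.3575 × +22.8% = +53.7%.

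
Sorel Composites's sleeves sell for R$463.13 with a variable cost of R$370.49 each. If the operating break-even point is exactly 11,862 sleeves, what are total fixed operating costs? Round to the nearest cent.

R$1,098,895.68

Each unit contributes R$463.13 − R$370.49 = R$92.64.
Since BE = FC / CM, FC = 11,862 × R$92.64 = R$1,098,895.68.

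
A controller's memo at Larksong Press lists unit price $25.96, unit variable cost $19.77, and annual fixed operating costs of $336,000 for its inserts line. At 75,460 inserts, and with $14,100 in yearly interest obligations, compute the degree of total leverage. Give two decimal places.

Contribution at this volume is 75,460 × $6.19 = $467,097.40.
Operating income = contribution − fixed costs = $467,097.40 − $336,000 = $131,097.40. Interest = $14,100.00.
DOL = $467,097.40 ÷ $131,097.40 = 3.5630; DFL = $131,097.40 ÷ $116,997.40 = 1.1205.
Combined leverage = 3.5630 × 1.1205 = 3.9923.

3.99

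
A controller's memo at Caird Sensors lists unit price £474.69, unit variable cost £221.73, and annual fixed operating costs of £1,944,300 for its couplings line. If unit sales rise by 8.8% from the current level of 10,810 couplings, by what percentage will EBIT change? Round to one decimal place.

+30.5%

Contribution at this volume is 10,810 × £252.96 = £2,734,497.60.
Subtracting fixed costs: EBIT = £2,734,497.60 − £1,944,300 = £790,197.60.
DOL = contribution ÷ EBIT = £2,734,497.60 ÷ £790,197.60 = 3.4605.
Operating income changes by 3.4605 × +8.8% = +30.5%.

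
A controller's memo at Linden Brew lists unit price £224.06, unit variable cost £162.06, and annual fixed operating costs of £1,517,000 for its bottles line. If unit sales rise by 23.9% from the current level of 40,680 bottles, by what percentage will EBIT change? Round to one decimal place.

At 40,680 units, contribution = 40,680 × £62.00 = £2,522,160.00.
Operating income = contribution − fixed costs = £2,522,160.00 − £1,517,000 = £1,005,160.00.
DOL = contribution ÷ EBIT = £2,522,160.00 ÷ £1,005,160.00 = 2.5092.
%ΔEBIT = DOL × %ΔSales = 2.5092 × +23.9% = +60.0%.

+60.0%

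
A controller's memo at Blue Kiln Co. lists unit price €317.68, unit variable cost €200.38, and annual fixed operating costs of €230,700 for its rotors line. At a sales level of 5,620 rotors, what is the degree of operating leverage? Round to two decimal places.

At 5,620 units, contribution = 5,620 × €117.30 = €659,226.00.
Subtracting fixed costs: EBIT = €659,226.00 − €230,700 = €428,526.00.
So DOL = total CM / EBIT = €659,226.00 / €428,526.00 = 1.5384.

1.54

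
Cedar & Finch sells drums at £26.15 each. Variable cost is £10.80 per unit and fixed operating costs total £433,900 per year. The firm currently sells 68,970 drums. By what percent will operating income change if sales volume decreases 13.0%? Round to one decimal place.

Total contribution margin = 68,970 × £15.35 = £1,058,689.50.
Subtracting fixed costs: EBIT = £1,058,689.50 − £433,900 = £624,789.50.
So DOL = total CM / EBIT = £1,058,689.50 / £624,789.50 = 1.6945.
So EBIT moves 1.6945 × (-13.0%) = -22.0%.

-22.0%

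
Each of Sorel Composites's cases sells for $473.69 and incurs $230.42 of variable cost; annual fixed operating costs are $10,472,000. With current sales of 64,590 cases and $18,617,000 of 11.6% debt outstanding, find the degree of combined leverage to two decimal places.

At 64,590 units, contribution = 64,590 × $243.27 = $15,712,809.30.
EBIT = $15,712,809.30 − $10,472,000 = $5,240,809.30. Interest = $2,159,572.00, so EBIT − I = $3,081,237.30.
DCL = contribution ÷ (EBIT − I) = $15,712,809.30 ÷ $3,081,237.30 = 5.0995.

5.10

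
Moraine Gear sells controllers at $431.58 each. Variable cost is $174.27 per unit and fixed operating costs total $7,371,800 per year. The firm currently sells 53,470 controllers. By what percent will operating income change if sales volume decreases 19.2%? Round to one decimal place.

Contribution at this volume is 53,470 × $257.31 = $13,758,365.70.
EBIT = $13,758,365.70 − $7,371,800 = $6,386,565.70.
So DOL = total CM / EBIT = $13,758,365.70 / $6,386,565.70 = 2.1543.
%ΔEBIT = DOL × %ΔSales = 2.1543 × -19.2% = -41.4%.

-41.4%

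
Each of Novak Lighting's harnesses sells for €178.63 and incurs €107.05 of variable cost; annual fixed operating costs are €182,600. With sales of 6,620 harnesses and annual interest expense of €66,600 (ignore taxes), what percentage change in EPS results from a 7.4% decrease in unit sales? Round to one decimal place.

-15.6%

Contribution at this volume is 6,620 × €71.58 = €473,859.60.
Subtracting fixed costs: EBIT = €473,859.60 − €182,600 = €291,259.60.
After interest of €66,600.00, pre-tax earnings = €224,659.60.
DCL = total CM / (EBIT − I) = €473,859.60 / €224,659.60 = 2.1092.
%ΔEPS = DCL × %ΔSales = 2.1092 × -7.4% = -15.6%.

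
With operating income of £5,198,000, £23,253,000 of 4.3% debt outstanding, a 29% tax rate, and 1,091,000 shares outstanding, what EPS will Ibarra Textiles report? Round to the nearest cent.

£2.73

Interest = £999,879.00, so EBT = £5,198,000 − £999,879.00 = £4,198,121.00.
Net income = £4,198,121.00 × (1 − 0.29) = £2,980,665.91.
Per share: £2,980,665.91 / 1,091,000 shares = £2.73.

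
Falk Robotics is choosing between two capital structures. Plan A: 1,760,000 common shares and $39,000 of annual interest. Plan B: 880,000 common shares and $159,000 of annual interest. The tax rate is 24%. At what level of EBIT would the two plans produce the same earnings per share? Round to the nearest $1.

$279,000

At indifference, (EBIT − 39,000)(1 − t)/1,760,000 = (EBIT − 159,000)(1 − t)/880,000.
The (1 − t) factor cancels: (EBIT − 39,000) × 880,000 = (EBIT − 159,000) × 1,760,000.
Solving, EBIT = (159,000·1,760,000 − 39,000·880,000) / (1,760,000 − 880,000) = 245,520,000,000 / 880,000 = 279,000.00.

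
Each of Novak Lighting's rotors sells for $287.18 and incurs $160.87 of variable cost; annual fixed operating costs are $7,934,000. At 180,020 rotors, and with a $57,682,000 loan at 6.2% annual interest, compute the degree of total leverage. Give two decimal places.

At 180,020 units, contribution = 180,020 × $126.31 = $22,738,326.20.
EBIT = $22,738,326.20 − $7,934,000 = $14,804,326.20. Interest = $3,576,284.00.
DOL = $22,738,326.20 ÷ $14,804,326.20 = 1.5359; DFL = $14,804,326.20 ÷ $11,228,042.20 = 1.3185.
Combined leverage = 1.5359 × 1.3185 = 2.0251.

2.03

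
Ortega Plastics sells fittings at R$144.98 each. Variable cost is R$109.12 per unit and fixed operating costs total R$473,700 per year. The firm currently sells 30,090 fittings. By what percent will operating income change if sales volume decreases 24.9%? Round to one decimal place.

Contribution at this volume is 30,090 × R$35.86 = R$1,079,027.40.
Operating income = contribution − fixed costs = R$1,079,027.40 − R$473,700 = R$605,327.40.
Degree of operating leverage = R$1,079,027.40 / R$605,327.40 = 1.7826.
So EBIT moves 1.7826 × (-24.9%) = -44.4%.

-44.4%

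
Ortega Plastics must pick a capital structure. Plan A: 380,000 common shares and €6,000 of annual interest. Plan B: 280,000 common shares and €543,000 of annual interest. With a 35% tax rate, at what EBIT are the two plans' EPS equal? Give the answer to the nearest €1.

€2,046,600

Set EPS_A = EPS_B: (EBIT − €6,000)(1 − 0.35) ÷ 380,000 = (EBIT − €543,000)(1 − 0.35) ÷ 280,000.
Cancelling (1 − t) and cross-multiplying: 280,000·(EBIT − 6,000) = 380,000·(EBIT − 543,000).
Solving, EBIT = (543,000·380,000 − 6,000·280,000) / (380,000 − 280,000) = 204,660,000,000 / 100,000 = 2,046,600.00.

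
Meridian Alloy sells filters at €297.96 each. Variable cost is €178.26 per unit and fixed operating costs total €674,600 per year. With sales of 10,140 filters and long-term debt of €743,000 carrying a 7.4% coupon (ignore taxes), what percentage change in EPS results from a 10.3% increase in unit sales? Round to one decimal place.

+25.8%

Contribution at this volume is 10,140 × €119.70 = €1,213,758.00.
Operating income = contribution − fixed costs = €1,213,758.00 − €674,600 = €539,158.00.
Interest = €54,982.00, so EBIT − I = €484,176.00.
Degree of combined leverage = contribution ÷ (EBIT − I) = €1,213,758.00 ÷ €484,176.00 = 2.5069.
%ΔEPS = DCL × %ΔSales = 2.5069 × +10.3% = +25.8%.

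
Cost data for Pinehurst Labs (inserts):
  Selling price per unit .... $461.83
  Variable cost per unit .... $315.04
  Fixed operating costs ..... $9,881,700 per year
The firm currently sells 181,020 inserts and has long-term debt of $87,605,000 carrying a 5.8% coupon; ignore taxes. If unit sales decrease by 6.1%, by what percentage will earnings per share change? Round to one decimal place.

-14.0%

At 181,020 units, contribution = 181,020 × $146.79 = $26,571,925.80.
Subtracting fixed costs: EBIT = $26,571,925.80 − $9,881,700 = $16,690,225.80.
Interest = $5,081,090.00, so EBIT − I = $11,609,135.80.
Degree of combined leverage = contribution ÷ (EBIT − I) = $26,571,925.80 ÷ $11,609,135.80 = 2.2889.
%ΔEPS = DCL × %ΔSales = 2.2889 × -6.1% = -14.0%.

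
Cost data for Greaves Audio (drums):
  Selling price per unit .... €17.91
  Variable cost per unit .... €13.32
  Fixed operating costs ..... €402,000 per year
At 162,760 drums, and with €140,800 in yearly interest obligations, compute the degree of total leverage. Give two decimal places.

Contribution at this volume is 162,760 × €4.59 = €747,068.40.
Operating income = contribution − fixed costs = €747,068.40 − €402,000 = €345,068.40. Interest = €140,800.00, so EBIT − I = €204,268.40.
DCL = contribution ÷ (EBIT − I) = €747,068.40 ÷ €204,268.40 = 3.6573.

3.66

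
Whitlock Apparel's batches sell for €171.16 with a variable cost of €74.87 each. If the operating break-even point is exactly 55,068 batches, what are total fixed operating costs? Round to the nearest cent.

Contribution margin per unit = €171.16 − €74.87 = €96.29.
Since BE = FC / CM, FC = 55,068 × €96.29 = €5,302,497.72.

€5,302,497.72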